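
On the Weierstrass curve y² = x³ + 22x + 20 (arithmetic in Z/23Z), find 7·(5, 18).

(16, 11)

Write P = (5, 18).
Repeated addition: build up to 7P.
2P: tangent at (5, 18): λ = (3·5² + 22)/(2·18) ≡ 5/13. 13⁻¹ ≡ 16 (mod 23) since 13·16 = 208 ≡ 1, so λ ≡ 5·16 ≡ 11.
  x = λ² - 5 - 5 = 121 - 10 ≡ 19; y = λ·(5 - 19) - 18 ≡ 12. → (19, 12)
3P: (19, 12) + (5, 18). λ = (18 - 12)/(5 - 19) ≡ 6/9 mod 23. 9⁻¹ ≡ 18 (mod 23), so λ ≡ 16.
  x = λ² - 19 - 5 = 256 - 24 ≡ 2; y = λ·(19 - 2) - 12 ≡ 7. → (2, 7)
4P: (2, 7) + (5, 18). λ = (18 - 7)/(5 - 2) ≡ 11/3 mod 23. 3⁻¹ ≡ 8 (mod 23), so λ ≡ 19.
  x = λ² - 2 - 5 = 361 - 7 ≡ 9; y = λ·(2 - 9) - 7 ≡ 21. → (9, 21)
5P: (9, 21) + (5, 18). λ = (18 - 21)/(5 - 9) ≡ 20/19 mod 23. 19⁻¹ ≡ 17 (mod 23), so λ ≡ 18.
  x = λ² - 9 - 5 = 324 - 14 ≡ 11; y = λ·(9 - 11) - 21 ≡ 12. → (11, 12)
6P: (11, 12) + (5, 18). λ = (18 - 12)/(5 - 11) ≡ 6/17 mod 23. 17⁻¹ ≡ 19 (mod 23), so λ ≡ 22.
  x = λ² - 11 - 5 = 484 - 16 ≡ 8; y = λ·(11 - 8) - 12 ≡ 8. → (8, 8)
7P: (8, 8) + (5, 18). λ = (18 - 8)/(5 - 8) ≡ 10/20 mod 23. 20⁻¹ ≡ 15 (mod 23), so λ ≡ 12.
  x = λ² - 8 - 5 = 144 - 13 ≡ 16; y = λ·(8 - 16) - 8 ≡ 11. → (16, 11)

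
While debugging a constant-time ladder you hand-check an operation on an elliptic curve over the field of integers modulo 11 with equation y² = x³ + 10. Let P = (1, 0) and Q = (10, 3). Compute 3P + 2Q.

First 3P:
Repeated addition: build up to 3P.
2P: (1, 0) + (1, 0): same x and y₁ ≡ -y₂, so the sum is O.
3P: O + (1, 0) = (1, 0) (identity).
3P = (1, 0).
Next 2Q:
Repeated addition: build up to 2Q.
2Q: tangent at (10, 3): λ = (3·10² + 0)/(2·3) ≡ 3/6. 6⁻¹ ≡ 2 (mod 11) since 6·2 = 12 ≡ 1, so λ ≡ 3·2 ≡ 6.
  x = λ² - 10 - 10 = 36 - 20 ≡ 5; y = λ·(10 - 5) - 3 ≡ 5. → (5, 5)
2Q = (5, 5).
Finally 3P + 2Q:
(1, 0) + (5, 5). λ = (5 - 0)/(5 - 1) ≡ 5/4 mod 11. 4⁻¹ ≡ 3 (mod 11) since 4·3 = 12 ≡ 1, so λ ≡ 4.
  x = λ² - 1 - 5 = 16 - 6 ≡ 10; y = λ·(1 - 10) - 0 ≡ 8. → (10, 8)

(10, 8)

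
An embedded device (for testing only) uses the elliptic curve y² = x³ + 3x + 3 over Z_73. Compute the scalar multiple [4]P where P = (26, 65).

Repeated addition: build up to 4P.
2P: tangent at (26, 65): λ = (3·26² + 3)/(2·65) ≡ 60/57. 57⁻¹ ≡ 41 (mod 73) since 57·41 = 2337 ≡ 1, so λ ≡ 60·41 ≡ 51.
  x = λ² - 26 - 26 = 2601 - 52 ≡ 67; y = λ·(26 - 67) - 65 ≡ 34. → (67, 34)
3P: (67, 34) + (26, 65). λ = (65 - 34)/(26 - 67) ≡ 31/32 mod 73. 32⁻¹ ≡ 16 (mod 73), so λ ≡ 58.
  x = λ² - 67 - 26 = 3364 - 93 ≡ 59; y = λ·(67 - 59) - 34 ≡ 65. → (59, 65)
4P: (59, 65) + (26, 65). λ = (65 - 65)/(26 - 59) ≡ 0/40 mod 73. 40⁻¹ ≡ 42 (mod 73), so λ ≡ 0.
  x = λ² - 59 - 26 = 0 - 85 ≡ 61; y = λ·(59 - 61) - 65 ≡ 8. → (61, 8)

(61, 8)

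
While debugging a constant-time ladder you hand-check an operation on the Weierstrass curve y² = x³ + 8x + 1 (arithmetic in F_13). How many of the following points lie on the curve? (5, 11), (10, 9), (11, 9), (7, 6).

(5, 11): 11² ≡ 4, rhs ≡ 10 → off.
(10, 9): 9² ≡ 3, rhs ≡ 2 → off.
(11, 9): 9² ≡ 3, rhs ≡ 3 → on.
(7, 6): 6² ≡ 10, rhs ≡ 10 → on.

2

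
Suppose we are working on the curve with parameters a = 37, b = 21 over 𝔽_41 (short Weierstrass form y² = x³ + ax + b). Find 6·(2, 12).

Write G = (2, 12).
Repeated addition: build up to 6G.
2G: tangent at (2, 12): λ = (3·2² + 37)/(2·12) ≡ 8/24. 24⁻¹ ≡ 12 (mod 41), so λ ≡ 8·12 ≡ 14.
  x = λ² - 2 - 2 = 196 - 4 ≡ 28; y = λ·(2 - 28) - 12 ≡ 34. → (28, 34)
3G: (28, 34) + (2, 12). λ = (12 - 34)/(2 - 28) ≡ 19/15 mod 41. 15⁻¹ ≡ 11 (mod 41) since 15·11 = 165 ≡ 1, so λ ≡ 4.
  x = λ² - 28 - 2 = 16 - 30 ≡ 27; y = λ·(28 - 27) - 34 ≡ 11. → (27, 11)
4G: (27, 11) + (2, 12). λ = (12 - 11)/(2 - 27) ≡ 1/16 mod 41. 16⁻¹ ≡ 18 (mod 41) since 16·18 = 288 ≡ 1, so λ ≡ 18.
  x = λ² - 27 - 2 = 324 - 29 ≡ 8; y = λ·(27 - 8) - 11 ≡ 3. → (8, 3)
5G: (8, 3) + (2, 12). λ = (12 - 3)/(2 - 8) ≡ 9/35 mod 41. 35⁻¹ ≡ 34 (mod 41), so λ ≡ 19.
  x = λ² - 8 - 2 = 361 - 10 ≡ 23; y = λ·(8 - 23) - 3 ≡ 40. → (23, 40)
6G: (23, 40) + (2, 12). λ = (12 - 40)/(2 - 23) ≡ 13/20 mod 41. 20⁻¹ ≡ 39 (mod 41) since 20·39 = 780 ≡ 1, so λ ≡ 15.
  x = λ² - 23 - 2 = 225 - 25 ≡ 36; y = λ·(23 - 36) - 40 ≡ 11. → (36, 11)

(36, 11)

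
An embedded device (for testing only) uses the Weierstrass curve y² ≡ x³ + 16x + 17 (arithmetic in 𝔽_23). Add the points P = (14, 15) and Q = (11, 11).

(10, 21)

(14, 15) + (11, 11). λ = (11 - 15)/(11 - 14) ≡ 19/20 mod 23. 20⁻¹ ≡ 15 (mod 23), so λ ≡ 9.
  x = λ² - 14 - 11 = 81 - 25 ≡ 10; y = λ·(14 - 10) - 15 ≡ 21. → (10, 21)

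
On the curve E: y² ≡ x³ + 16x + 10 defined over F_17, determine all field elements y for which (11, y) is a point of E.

x³ + 16x + 10 = 1517 ≡ 4 (mod 17).
Square roots of 4 mod 17: 2 and 15 (since 2² = 4 ≡ 4).

2, 15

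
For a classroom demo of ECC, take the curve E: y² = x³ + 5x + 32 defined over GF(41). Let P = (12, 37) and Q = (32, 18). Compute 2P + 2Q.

(8, 25)

First 2P:
Repeated addition: build up to 2P.
2P: tangent at (12, 37): λ = (3·12² + 5)/(2·37) ≡ 27/33. 33⁻¹ ≡ 5 (mod 41) since 33·5 = 165 ≡ 1, so λ ≡ 27·5 ≡ 12.
  x = λ² - 12 - 12 = 144 - 24 ≡ 38; y = λ·(12 - 38) - 37 ≡ 20. → (38, 20)
2P = (38, 20).
Next 2Q:
Repeated addition: build up to 2Q.
2Q: tangent at (32, 18): λ = (3·32² + 5)/(2·18) ≡ 2/36. 36⁻¹ ≡ 8 (mod 41) since 36·8 = 288 ≡ 1, so λ ≡ 2·8 ≡ 16.
  x = λ² - 32 - 32 = 256 - 64 ≡ 28; y = λ·(32 - 28) - 18 ≡ 5. → (28, 5)
2Q = (28, 5).
Finally 2P + 2Q:
(38, 20) + (28, 5). λ = (5 - 20)/(28 - 38) ≡ 26/31 mod 41. 31⁻¹ ≡ 4 (mod 41), so λ ≡ 22.
  x = λ² - 38 - 28 = 484 - 66 ≡ 8; y = λ·(38 - 8) - 20 ≡ 25. → (8, 25)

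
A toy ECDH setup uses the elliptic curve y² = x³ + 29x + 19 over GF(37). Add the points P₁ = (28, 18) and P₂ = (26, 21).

(13, 15)

(28, 18) + (26, 21). λ = (21 - 18)/(26 - 28) ≡ 3/35 mod 37. 35⁻¹ ≡ 18 (mod 37) since 35·18 = 630 ≡ 1, so λ ≡ 17.
  x = λ² - 28 - 26 = 289 - 54 ≡ 13; y = λ·(28 - 13) - 18 ≡ 15. → (13, 15)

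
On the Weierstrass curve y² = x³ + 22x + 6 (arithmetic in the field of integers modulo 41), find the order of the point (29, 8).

2P: tangent at (29, 8): λ = (3·29² + 22)/(2·8) ≡ 3/16. 16⁻¹ ≡ 18 (mod 41), so λ ≡ 3·18 ≡ 13.
  x = λ² - 29 - 29 = 169 - 58 ≡ 29; y = λ·(29 - 29) - 8 ≡ 33. → (29, 33)
3P: (29, 33) + (29, 8): same x and y₁ ≡ -y₂, so the sum is O.
3P = O, so the order is 3.

3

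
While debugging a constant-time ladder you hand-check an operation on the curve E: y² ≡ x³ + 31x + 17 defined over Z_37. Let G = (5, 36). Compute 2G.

tangent at (5, 36): λ = (3·5² + 31)/(2·36) ≡ 32/35. 35⁻¹ ≡ 18 (mod 37), so λ ≡ 32·18 ≡ 21.
  x = λ² - 5 - 5 = 441 - 10 ≡ 24; y = λ·(5 - 24) - 36 ≡ 9. → (24, 9)

(24, 9)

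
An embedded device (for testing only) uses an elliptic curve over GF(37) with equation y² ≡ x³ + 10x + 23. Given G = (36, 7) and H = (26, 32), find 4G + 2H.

First 4G:
Repeated addition: build up to 4G.
2G: tangent at (36, 7): λ = (3·36² + 10)/(2·7) ≡ 13/14. 14⁻¹ ≡ 8 (mod 37) since 14·8 = 112 ≡ 1, so λ ≡ 13·8 ≡ 30.
  x = λ² - 36 - 36 = 900 - 72 ≡ 14; y = λ·(36 - 14) - 7 ≡ 24. → (14, 24)
3G: (14, 24) + (36, 7). λ = (7 - 24)/(36 - 14) ≡ 20/22 mod 37. 22⁻¹ ≡ 32 (mod 37), so λ ≡ 11.
  x = λ² - 14 - 36 = 121 - 50 ≡ 34; y = λ·(14 - 34) - 24 ≡ 15. → (34, 15)
4G: (34, 15) + (36, 7). λ = (7 - 15)/(36 - 34) ≡ 29/2 mod 37. 2⁻¹ ≡ 19 (mod 37), so λ ≡ 33.
  x = λ² - 34 - 36 = 1089 - 70 ≡ 20; y = λ·(34 - 20) - 15 ≡ 3. → (20, 3)
4G = (20, 3).
Next 2H:
Repeated addition: build up to 2H.
2H: tangent at (26, 32): λ = (3·26² + 10)/(2·32) ≡ 3/27. 27⁻¹ ≡ 11 (mod 37) since 27·11 = 297 ≡ 1, so λ ≡ 3·11 ≡ 33.
  x = λ² - 26 - 26 = 1089 - 52 ≡ 1; y = λ·(26 - 1) - 32 ≡ 16. → (1, 16)
2H = (1, 16).
Finally 4G + 2H:
(20, 3) + (1, 16). λ = (16 - 3)/(1 - 20) ≡ 13/18 mod 37. 18⁻¹ ≡ 35 (mod 37), so λ ≡ 11.
  x = λ² - 20 - 1 = 121 - 21 ≡ 26; y = λ·(20 - 26) - 3 ≡ 5. → (26, 5)

(26, 5)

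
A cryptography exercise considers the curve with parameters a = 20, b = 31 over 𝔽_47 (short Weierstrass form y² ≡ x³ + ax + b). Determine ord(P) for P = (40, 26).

2P: tangent at (40, 26): λ = (3·40² + 20)/(2·26) ≡ 26/5. 5⁻¹ ≡ 19 (mod 47), so λ ≡ 26·19 ≡ 24.
  x = λ² - 40 - 40 = 576 - 80 ≡ 26; y = λ·(40 - 26) - 26 ≡ 28. → (26, 28)
3P: (26, 28) + (40, 26). λ = (26 - 28)/(40 - 26) ≡ 45/14 mod 47. 14⁻¹ ≡ 37 (mod 47) since 14·37 = 518 ≡ 1, so λ ≡ 20.
  x = λ² - 26 - 40 = 400 - 66 ≡ 5; y = λ·(26 - 5) - 28 ≡ 16. → (5, 16)
4P: (5, 16) + (40, 26). λ = (26 - 16)/(40 - 5) ≡ 10/35 mod 47. 35⁻¹ ≡ 43 (mod 47), so λ ≡ 7.
  x = λ² - 5 - 40 = 49 - 45 ≡ 4; y = λ·(5 - 4) - 16 ≡ 38. → (4, 38)
5P: (4, 38) + (40, 26). λ = (26 - 38)/(40 - 4) ≡ 35/36 mod 47. 36⁻¹ ≡ 17 (mod 47), so λ ≡ 31.
  x = λ² - 4 - 40 = 961 - 44 ≡ 24; y = λ·(4 - 24) - 38 ≡ 0. → (24, 0)
6P: (24, 0) + (40, 26). λ = (26 - 0)/(40 - 24) ≡ 26/16 mod 47. 16⁻¹ ≡ 3 (mod 47) since 16·3 = 48 ≡ 1, so λ ≡ 31.
  x = λ² - 24 - 40 = 961 - 64 ≡ 4; y = λ·(24 - 4) - 0 ≡ 9. → (4, 9)
7P: (4, 9) + (40, 26). λ = (26 - 9)/(40 - 4) ≡ 17/36 mod 47. 36⁻¹ ≡ 17 (mod 47) since 36·17 = 612 ≡ 1, so λ ≡ 7.
  x = λ² - 4 - 40 = 49 - 44 ≡ 5; y = λ·(4 - 5) - 9 ≡ 31. → (5, 31)
8P: (5, 31) + (40, 26). λ = (26 - 31)/(40 - 5) ≡ 42/35 mod 47. 35⁻¹ ≡ 43 (mod 47), so λ ≡ 20.
  x = λ² - 5 - 40 = 400 - 45 ≡ 26; y = λ·(5 - 26) - 31 ≡ 19. → (26, 19)
9P: (26, 19) + (40, 26). λ = (26 - 19)/(40 - 26) ≡ 7/14 mod 47. 14⁻¹ ≡ 37 (mod 47) since 14·37 = 518 ≡ 1, so λ ≡ 24.
  x = λ² - 26 - 40 = 576 - 66 ≡ 40; y = λ·(26 - 40) - 19 ≡ 21. → (40, 21)
10P: (40, 21) + (40, 26): same x and y₁ ≡ -y₂, so the sum is O.
10P = O, so the order is 10.

10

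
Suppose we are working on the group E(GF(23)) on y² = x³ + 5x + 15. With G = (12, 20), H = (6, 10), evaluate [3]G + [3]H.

(7, 18)

First 3G:
Repeated addition: build up to 3G.
2G: tangent at (12, 20): λ = (3·12² + 5)/(2·20) ≡ 0/17. 17⁻¹ ≡ 19 (mod 23), so λ ≡ 0·19 ≡ 0.
  x = λ² - 12 - 12 = 0 - 24 ≡ 22; y = λ·(12 - 22) - 20 ≡ 3. → (22, 3)
3G: (22, 3) + (12, 20). λ = (20 - 3)/(12 - 22) ≡ 17/13 mod 23. 13⁻¹ ≡ 16 (mod 23), so λ ≡ 19.
  x = λ² - 22 - 12 = 361 - 34 ≡ 5; y = λ·(22 - 5) - 3 ≡ 21. → (5, 21)
3G = (5, 21).
Next 3H:
Repeated addition: build up to 3H.
2H: tangent at (6, 10): λ = (3·6² + 5)/(2·10) ≡ 21/20. 20⁻¹ ≡ 15 (mod 23), so λ ≡ 21·15 ≡ 16.
  x = λ² - 6 - 6 = 256 - 12 ≡ 14; y = λ·(6 - 14) - 10 ≡ 0. → (14, 0)
3H: (14, 0) + (6, 10). λ = (10 - 0)/(6 - 14) ≡ 10/15 mod 23. 15⁻¹ ≡ 20 (mod 23), so λ ≡ 16.
  x = λ² - 14 - 6 = 256 - 20 ≡ 6; y = λ·(14 - 6) - 0 ≡ 13. → (6, 13)
3H = (6, 13).
Finally 3G + 3H:
(5, 21) + (6, 13). λ = (13 - 21)/(6 - 5) ≡ 15/1 mod 23. 1⁻¹ ≡ 1 (mod 23) since 1·1 = 1 ≡ 1, so λ ≡ 15.
  x = λ² - 5 - 6 = 225 - 11 ≡ 7; y = λ·(5 - 7) - 21 ≡ 18. → (7, 18)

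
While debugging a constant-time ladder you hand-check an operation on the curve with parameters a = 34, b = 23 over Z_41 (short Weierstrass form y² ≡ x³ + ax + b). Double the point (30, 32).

(31, 6)

tangent at (30, 32): λ = (3·30² + 34)/(2·32) ≡ 28/23. 23⁻¹ ≡ 25 (mod 41), so λ ≡ 28·25 ≡ 3.
  x = λ² - 30 - 30 = 9 - 60 ≡ 31; y = λ·(30 - 31) - 32 ≡ 6. → (31, 6)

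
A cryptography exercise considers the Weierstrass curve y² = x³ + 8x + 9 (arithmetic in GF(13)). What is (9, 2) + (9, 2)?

tangent at (9, 2): λ = (3·9² + 8)/(2·2) ≡ 4/4. 4⁻¹ ≡ 10 (mod 13) since 4·10 = 40 ≡ 1, so λ ≡ 4·10 ≡ 1.
  x = λ² - 9 - 9 = 1 - 18 ≡ 9; y = λ·(9 - 9) - 2 ≡ 11. → (9, 11)

(9, 11)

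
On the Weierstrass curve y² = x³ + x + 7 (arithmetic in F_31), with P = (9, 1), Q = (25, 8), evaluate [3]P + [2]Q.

First 3P:
Repeated addition: build up to 3P.
2P: tangent at (9, 1): λ = (3·9² + 1)/(2·1) ≡ 27/2. 2⁻¹ ≡ 16 (mod 31), so λ ≡ 27·16 ≡ 29.
  x = λ² - 9 - 9 = 841 - 18 ≡ 17; y = λ·(9 - 17) - 1 ≡ 15. → (17, 15)
3P: (17, 15) + (9, 1). λ = (1 - 15)/(9 - 17) ≡ 17/23 mod 31. 23⁻¹ ≡ 27 (mod 31), so λ ≡ 25.
  x = λ² - 17 - 9 = 625 - 26 ≡ 10; y = λ·(17 - 10) - 15 ≡ 5. → (10, 5)
3P = (10, 5).
Next 2Q:
Repeated addition: build up to 2Q.
2Q: tangent at (25, 8): λ = (3·25² + 1)/(2·8) ≡ 16/16. 16⁻¹ ≡ 2 (mod 31), so λ ≡ 16·2 ≡ 1.
  x = λ² - 25 - 25 = 1 - 50 ≡ 13; y = λ·(25 - 13) - 8 ≡ 4. → (13, 4)
2Q = (13, 4).
Finally 3P + 2Q:
(10, 5) + (13, 4). λ = (4 - 5)/(13 - 10) ≡ 30/3 mod 31. 3⁻¹ ≡ 21 (mod 31), so λ ≡ 10.
  x = λ² - 10 - 13 = 100 - 23 ≡ 15; y = λ·(10 - 15) - 5 ≡ 7. → (15, 7)

(15, 7)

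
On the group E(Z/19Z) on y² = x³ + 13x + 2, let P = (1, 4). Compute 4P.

(1, 15)

Repeated addition: build up to 4P.
2P: tangent at (1, 4): λ = (3·1² + 13)/(2·4) ≡ 16/8. 8⁻¹ ≡ 12 (mod 19), so λ ≡ 16·12 ≡ 2.
  x = λ² - 1 - 1 = 4 - 2 ≡ 2; y = λ·(1 - 2) - 4 ≡ 13. → (2, 13)
3P: (2, 13) + (1, 4). λ = (4 - 13)/(1 - 2) ≡ 10/18 mod 19. 18⁻¹ ≡ 18 (mod 19), so λ ≡ 9.
  x = λ² - 2 - 1 = 81 - 3 ≡ 2; y = λ·(2 - 2) - 13 ≡ 6. → (2, 6)
4P: (2, 6) + (1, 4). λ = (4 - 6)/(1 - 2) ≡ 17/18 mod 19. 18⁻¹ ≡ 18 (mod 19), so λ ≡ 2.
  x = λ² - 2 - 1 = 4 - 3 ≡ 1; y = λ·(2 - 1) - 6 ≡ 15. → (1, 15)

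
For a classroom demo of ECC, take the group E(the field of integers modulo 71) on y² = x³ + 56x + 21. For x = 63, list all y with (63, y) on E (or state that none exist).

x³ + 56x + 21 = 253596 ≡ 55 (mod 71).
55 is a non-residue mod 71; no y exists.

none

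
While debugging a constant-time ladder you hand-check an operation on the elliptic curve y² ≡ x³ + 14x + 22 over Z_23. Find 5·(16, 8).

Write Q = (16, 8).
Double-and-add on 5 = (101)₂. Start with Q = (16, 8) for the leading 1-bit.
double: tangent at (16, 8): λ = (3·16² + 14)/(2·8) ≡ 0/16. 16⁻¹ ≡ 13 (mod 23) since 16·13 = 208 ≡ 1, so λ ≡ 0·13 ≡ 0.
  x = λ² - 16 - 16 = 0 - 32 ≡ 14; y = λ·(16 - 14) - 8 ≡ 15. → (14, 15)
double: tangent at (14, 15): λ = (3·14² + 14)/(2·15) ≡ 4/7. 7⁻¹ ≡ 10 (mod 23), so λ ≡ 4·10 ≡ 17.
  x = λ² - 14 - 14 = 289 - 28 ≡ 8; y = λ·(14 - 8) - 15 ≡ 18. → (8, 18)
add Q: (8, 18) + (16, 8). λ = (8 - 18)/(16 - 8) ≡ 13/8 mod 23. 8⁻¹ ≡ 3 (mod 23), so λ ≡ 16.
  x = λ² - 8 - 16 = 256 - 24 ≡ 2; y = λ·(8 - 2) - 18 ≡ 9. → (2, 9)

(2, 9)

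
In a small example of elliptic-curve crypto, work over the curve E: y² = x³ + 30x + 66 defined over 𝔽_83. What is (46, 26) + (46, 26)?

(17, 29)

tangent at (46, 26): λ = (3·46² + 30)/(2·26) ≡ 70/52. 52⁻¹ ≡ 8 (mod 83), so λ ≡ 70·8 ≡ 62.
  x = λ² - 46 - 46 = 3844 - 92 ≡ 17; y = λ·(46 - 17) - 26 ≡ 29. → (17, 29)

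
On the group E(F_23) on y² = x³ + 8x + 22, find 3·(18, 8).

(4, 7)

Write Q = (18, 8).
Repeated addition: build up to 3Q.
2Q: tangent at (18, 8): λ = (3·18² + 8)/(2·8) ≡ 14/16. 16⁻¹ ≡ 13 (mod 23), so λ ≡ 14·13 ≡ 21.
  x = λ² - 18 - 18 = 441 - 36 ≡ 14; y = λ·(18 - 14) - 8 ≡ 7. → (14, 7)
3Q: (14, 7) + (18, 8). λ = (8 - 7)/(18 - 14) ≡ 1/4 mod 23. 4⁻¹ ≡ 6 (mod 23), so λ ≡ 6.
  x = λ² - 14 - 18 = 36 - 32 ≡ 4; y = λ·(14 - 4) - 7 ≡ 7. → (4, 7)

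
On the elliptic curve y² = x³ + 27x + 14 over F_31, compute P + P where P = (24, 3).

tangent at (24, 3): λ = (3·24² + 27)/(2·3) ≡ 19/6. 6⁻¹ ≡ 26 (mod 31), so λ ≡ 19·26 ≡ 29.
  x = λ² - 24 - 24 = 841 - 48 ≡ 18; y = λ·(24 - 18) - 3 ≡ 16. → (18, 16)

(18, 16)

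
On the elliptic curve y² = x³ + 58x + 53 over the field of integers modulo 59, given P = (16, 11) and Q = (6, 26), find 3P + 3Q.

(52, 37)

First 3P:
Repeated addition: build up to 3P.
2P: tangent at (16, 11): λ = (3·16² + 58)/(2·11) ≡ 0/22. 22⁻¹ ≡ 51 (mod 59) since 22·51 = 1122 ≡ 1, so λ ≡ 0·51 ≡ 0.
  x = λ² - 16 - 16 = 0 - 32 ≡ 27; y = λ·(16 - 27) - 11 ≡ 48. → (27, 48)
3P: (27, 48) + (16, 11). λ = (11 - 48)/(16 - 27) ≡ 22/48 mod 59. 48⁻¹ ≡ 16 (mod 59), so λ ≡ 57.
  x = λ² - 27 - 16 = 3249 - 43 ≡ 20; y = λ·(27 - 20) - 48 ≡ 56. → (20, 56)
3P = (20, 56).
Next 3Q:
Repeated addition: build up to 3Q.
2Q: tangent at (6, 26): λ = (3·6² + 58)/(2·26) ≡ 48/52. 52⁻¹ ≡ 42 (mod 59), so λ ≡ 48·42 ≡ 10.
  x = λ² - 6 - 6 = 100 - 12 ≡ 29; y = λ·(6 - 29) - 26 ≡ 39. → (29, 39)
3Q: (29, 39) + (6, 26). λ = (26 - 39)/(6 - 29) ≡ 46/36 mod 59. 36⁻¹ ≡ 41 (mod 59) since 36·41 = 1476 ≡ 1, so λ ≡ 57.
  x = λ² - 29 - 6 = 3249 - 35 ≡ 28; y = λ·(29 - 28) - 39 ≡ 18. → (28, 18)
3Q = (28, 18).
Finally 3P + 3Q:
(20, 56) + (28, 18). λ = (18 - 56)/(28 - 20) ≡ 21/8 mod 59. 8⁻¹ ≡ 37 (mod 59), so λ ≡ 10.
  x = λ² - 20 - 28 = 100 - 48 ≡ 52; y = λ·(20 - 52) - 56 ≡ 37. → (52, 37)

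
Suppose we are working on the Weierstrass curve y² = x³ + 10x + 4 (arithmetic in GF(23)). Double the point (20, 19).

tangent at (20, 19): λ = (3·20² + 10)/(2·19) ≡ 14/15. 15⁻¹ ≡ 20 (mod 23), so λ ≡ 14·20 ≡ 4.
  x = λ² - 20 - 20 = 16 - 40 ≡ 22; y = λ·(20 - 22) - 19 ≡ 19. → (22, 19)

(22, 19)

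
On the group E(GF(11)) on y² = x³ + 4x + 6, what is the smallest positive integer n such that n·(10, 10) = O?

2P: tangent at (10, 10): λ = (3·10² + 4)/(2·10) ≡ 7/9. 9⁻¹ ≡ 5 (mod 11), so λ ≡ 7·5 ≡ 2.
  x = λ² - 10 - 10 = 4 - 20 ≡ 6; y = λ·(10 - 6) - 10 ≡ 9. → (6, 9)
3P: (6, 9) + (10, 10). λ = (10 - 9)/(10 - 6) ≡ 1/4 mod 11. 4⁻¹ ≡ 3 (mod 11) since 4·3 = 12 ≡ 1, so λ ≡ 3.
  x = λ² - 6 - 10 = 9 - 16 ≡ 4; y = λ·(6 - 4) - 9 ≡ 8. → (4, 8)
4P: (4, 8) + (10, 10). λ = (10 - 8)/(10 - 4) ≡ 2/6 mod 11. 6⁻¹ ≡ 2 (mod 11), so λ ≡ 4.
  x = λ² - 4 - 10 = 16 - 14 ≡ 2; y = λ·(4 - 2) - 8 ≡ 0. → (2, 0)
5P: (2, 0) + (10, 10). λ = (10 - 0)/(10 - 2) ≡ 10/8 mod 11. 8⁻¹ ≡ 7 (mod 11), so λ ≡ 4.
  x = λ² - 2 - 10 = 16 - 12 ≡ 4; y = λ·(2 - 4) - 0 ≡ 3. → (4, 3)
6P: (4, 3) + (10, 10). λ = (10 - 3)/(10 - 4) ≡ 7/6 mod 11. 6⁻¹ ≡ 2 (mod 11) since 6·2 = 12 ≡ 1, so λ ≡ 3.
  x = λ² - 4 - 10 = 9 - 14 ≡ 6; y = λ·(4 - 6) - 3 ≡ 2. → (6, 2)
7P: (6, 2) + (10, 10). λ = (10 - 2)/(10 - 6) ≡ 8/4 mod 11. 4⁻¹ ≡ 3 (mod 11), so λ ≡ 2.
  x = λ² - 6 - 10 = 4 - 16 ≡ 10; y = λ·(6 - 10) - 2 ≡ 1. → (10, 1)
8P: (10, 1) + (10, 10): same x and y₁ ≡ -y₂, so the sum is O.
8P = O, so the order is 8.

8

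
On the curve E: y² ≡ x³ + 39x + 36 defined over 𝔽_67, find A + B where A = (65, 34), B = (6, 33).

(18, 2)

(65, 34) + (6, 33). λ = (33 - 34)/(6 - 65) ≡ 66/8 mod 67. 8⁻¹ ≡ 42 (mod 67), so λ ≡ 25.
  x = λ² - 65 - 6 = 625 - 71 ≡ 18; y = λ·(65 - 18) - 34 ≡ 2. → (18, 2)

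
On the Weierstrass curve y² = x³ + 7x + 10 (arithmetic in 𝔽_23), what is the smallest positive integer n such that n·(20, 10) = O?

2P: tangent at (20, 10): λ = (3·20² + 7)/(2·10) ≡ 11/20. 20⁻¹ ≡ 15 (mod 23) since 20·15 = 300 ≡ 1, so λ ≡ 11·15 ≡ 4.
  x = λ² - 20 - 20 = 16 - 40 ≡ 22; y = λ·(20 - 22) - 10 ≡ 5. → (22, 5)
3P: (22, 5) + (20, 10). λ = (10 - 5)/(20 - 22) ≡ 5/21 mod 23. 21⁻¹ ≡ 11 (mod 23) since 21·11 = 231 ≡ 1, so λ ≡ 9.
  x = λ² - 22 - 20 = 81 - 42 ≡ 16; y = λ·(22 - 16) - 5 ≡ 3. → (16, 3)
4P: (16, 3) + (20, 10). λ = (10 - 3)/(20 - 16) ≡ 7/4 mod 23. 4⁻¹ ≡ 6 (mod 23) since 4·6 = 24 ≡ 1, so λ ≡ 19.
  x = λ² - 16 - 20 = 361 - 36 ≡ 3; y = λ·(16 - 3) - 3 ≡ 14. → (3, 14)
5P: (3, 14) + (20, 10). λ = (10 - 14)/(20 - 3) ≡ 19/17 mod 23. 17⁻¹ ≡ 19 (mod 23), so λ ≡ 16.
  x = λ² - 3 - 20 = 256 - 23 ≡ 3; y = λ·(3 - 3) - 14 ≡ 9. → (3, 9)
6P: (3, 9) + (20, 10). λ = (10 - 9)/(20 - 3) ≡ 1/17 mod 23. 17⁻¹ ≡ 19 (mod 23), so λ ≡ 19.
  x = λ² - 3 - 20 = 361 - 23 ≡ 16; y = λ·(3 - 16) - 9 ≡ 20. → (16, 20)
7P: (16, 20) + (20, 10). λ = (10 - 20)/(20 - 16) ≡ 13/4 mod 23. 4⁻¹ ≡ 6 (mod 23) since 4·6 = 24 ≡ 1, so λ ≡ 9.
  x = λ² - 16 - 20 = 81 - 36 ≡ 22; y = λ·(16 - 22) - 20 ≡ 18. → (22, 18)
8P: (22, 18) + (20, 10). λ = (10 - 18)/(20 - 22) ≡ 15/21 mod 23. 21⁻¹ ≡ 11 (mod 23), so λ ≡ 4.
  x = λ² - 22 - 20 = 16 - 42 ≡ 20; y = λ·(22 - 20) - 18 ≡ 13. → (20, 13)
9P: (20, 13) + (20, 10): same x and y₁ ≡ -y₂, so the sum is O.
9P = O, so the order is 9.

9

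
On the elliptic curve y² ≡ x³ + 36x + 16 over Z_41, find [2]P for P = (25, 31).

(31, 38)

tangent at (25, 31): λ = (3·25² + 36)/(2·31) ≡ 25/21. 21⁻¹ ≡ 2 (mod 41), so λ ≡ 25·2 ≡ 9.
  x = λ² - 25 - 25 = 81 - 50 ≡ 31; y = λ·(25 - 31) - 31 ≡ 38. → (31, 38)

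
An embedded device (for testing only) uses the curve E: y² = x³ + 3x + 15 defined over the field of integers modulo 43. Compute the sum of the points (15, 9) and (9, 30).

(42, 21)

(15, 9) + (9, 30). λ = (30 - 9)/(9 - 15) ≡ 21/37 mod 43. 37⁻¹ ≡ 7 (mod 43) since 37·7 = 259 ≡ 1, so λ ≡ 18.
  x = λ² - 15 - 9 = 324 - 24 ≡ 42; y = λ·(15 - 42) - 9 ≡ 21. → (42, 21)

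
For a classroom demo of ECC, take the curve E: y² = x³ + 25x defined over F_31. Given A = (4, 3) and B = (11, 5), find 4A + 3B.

(30, 25)

First 4A:
Double-and-add on 4 = (100)₂. Start with A = (4, 3) for the leading 1-bit.
double: tangent at (4, 3): λ = (3·4² + 25)/(2·3) ≡ 11/6. 6⁻¹ ≡ 26 (mod 31), so λ ≡ 11·26 ≡ 7.
  x = λ² - 4 - 4 = 49 - 8 ≡ 10; y = λ·(4 - 10) - 3 ≡ 17. → (10, 17)
double: tangent at (10, 17): λ = (3·10² + 25)/(2·17) ≡ 15/3. 3⁻¹ ≡ 21 (mod 31), so λ ≡ 15·21 ≡ 5.
  x = λ² - 10 - 10 = 25 - 20 ≡ 5; y = λ·(10 - 5) - 17 ≡ 8. → (5, 8)
4A = (5, 8).
Next 3B:
Repeated addition: build up to 3B.
2B: tangent at (11, 5): λ = (3·11² + 25)/(2·5) ≡ 16/10. 10⁻¹ ≡ 28 (mod 31) since 10·28 = 280 ≡ 1, so λ ≡ 16·28 ≡ 14.
  x = λ² - 11 - 11 = 196 - 22 ≡ 19; y = λ·(11 - 19) - 5 ≡ 7. → (19, 7)
3B: (19, 7) + (11, 5). λ = (5 - 7)/(11 - 19) ≡ 29/23 mod 31. 23⁻¹ ≡ 27 (mod 31), so λ ≡ 8.
  x = λ² - 19 - 11 = 64 - 30 ≡ 3; y = λ·(19 - 3) - 7 ≡ 28. → (3, 28)
3B = (3, 28).
Finally 4A + 3B:
(5, 8) + (3, 28). λ = (28 - 8)/(3 - 5) ≡ 20/29 mod 31. 29⁻¹ ≡ 15 (mod 31), so λ ≡ 21.
  x = λ² - 5 - 3 = 441 - 8 ≡ 30; y = λ·(5 - 30) - 8 ≡ 25. → (30, 25)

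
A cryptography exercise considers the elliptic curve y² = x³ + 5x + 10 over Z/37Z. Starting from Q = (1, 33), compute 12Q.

(5, 30)

Repeated addition: build up to 12Q.
2Q: tangent at (1, 33): λ = (3·1² + 5)/(2·33) ≡ 8/29. 29⁻¹ ≡ 23 (mod 37), so λ ≡ 8·23 ≡ 36.
  x = λ² - 1 - 1 = 1296 - 2 ≡ 36; y = λ·(1 - 36) - 33 ≡ 2. → (36, 2)
3Q: (36, 2) + (1, 33). λ = (33 - 2)/(1 - 36) ≡ 31/2 mod 37. 2⁻¹ ≡ 19 (mod 37), so λ ≡ 34.
  x = λ² - 36 - 1 = 1156 - 37 ≡ 9; y = λ·(36 - 9) - 2 ≡ 28. → (9, 28)
4Q: (9, 28) + (1, 33). λ = (33 - 28)/(1 - 9) ≡ 5/29 mod 37. 29⁻¹ ≡ 23 (mod 37) since 29·23 = 667 ≡ 1, so λ ≡ 4.
  x = λ² - 9 - 1 = 16 - 10 ≡ 6; y = λ·(9 - 6) - 28 ≡ 21. → (6, 21)
5Q: (6, 21) + (1, 33). λ = (33 - 21)/(1 - 6) ≡ 12/32 mod 37. 32⁻¹ ≡ 22 (mod 37), so λ ≡ 5.
  x = λ² - 6 - 1 = 25 - 7 ≡ 18; y = λ·(6 - 18) - 21 ≡ 30. → (18, 30)
6Q: (18, 30) + (1, 33). λ = (33 - 30)/(1 - 18) ≡ 3/20 mod 37. 20⁻¹ ≡ 13 (mod 37), so λ ≡ 2.
  x = λ² - 18 - 1 = 4 - 19 ≡ 22; y = λ·(18 - 22) - 30 ≡ 36. → (22, 36)
7Q: (22, 36) + (1, 33). λ = (33 - 36)/(1 - 22) ≡ 34/16 mod 37. 16⁻¹ ≡ 7 (mod 37) since 16·7 = 112 ≡ 1, so λ ≡ 16.
  x = λ² - 22 - 1 = 256 - 23 ≡ 11; y = λ·(22 - 11) - 36 ≡ 29. → (11, 29)
8Q: (11, 29) + (1, 33). λ = (33 - 29)/(1 - 11) ≡ 4/27 mod 37. 27⁻¹ ≡ 11 (mod 37) since 27·11 = 297 ≡ 1, so λ ≡ 7.
  x = λ² - 11 - 1 = 49 - 12 ≡ 0; y = λ·(11 - 0) - 29 ≡ 11. → (0, 11)
9Q: (0, 11) + (1, 33). λ = (33 - 11)/(1 - 0) ≡ 22/1 mod 37. 1⁻¹ ≡ 1 (mod 37), so λ ≡ 22.
  x = λ² - 0 - 1 = 484 - 1 ≡ 2; y = λ·(0 - 2) - 11 ≡ 19. → (2, 19)
10Q: (2, 19) + (1, 33). λ = (33 - 19)/(1 - 2) ≡ 14/36 mod 37. 36⁻¹ ≡ 36 (mod 37), so λ ≡ 23.
  x = λ² - 2 - 1 = 529 - 3 ≡ 8; y = λ·(2 - 8) - 19 ≡ 28. → (8, 28)
11Q: (8, 28) + (1, 33). λ = (33 - 28)/(1 - 8) ≡ 5/30 mod 37. 30⁻¹ ≡ 21 (mod 37) since 30·21 = 630 ≡ 1, so λ ≡ 31.
  x = λ² - 8 - 1 = 961 - 9 ≡ 27; y = λ·(8 - 27) - 28 ≡ 12. → (27, 12)
12Q: (27, 12) + (1, 33). λ = (33 - 12)/(1 - 27) ≡ 21/11 mod 37. 11⁻¹ ≡ 27 (mod 37), so λ ≡ 12.
  x = λ² - 27 - 1 = 144 - 28 ≡ 5; y = λ·(27 - 5) - 12 ≡ 30. → (5, 30)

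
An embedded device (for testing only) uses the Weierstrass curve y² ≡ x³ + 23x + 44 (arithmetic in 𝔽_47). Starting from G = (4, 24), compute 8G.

(4, 23)

Double-and-add on 8 = (1000)₂. Start with G = (4, 24) for the leading 1-bit.
double: tangent at (4, 24): λ = (3·4² + 23)/(2·24) ≡ 24/1. 1⁻¹ ≡ 1 (mod 47) since 1·1 = 1 ≡ 1, so λ ≡ 24·1 ≡ 24.
  x = λ² - 4 - 4 = 576 - 8 ≡ 4; y = λ·(4 - 4) - 24 ≡ 23. → (4, 23)
double: tangent at (4, 23): λ = (3·4² + 23)/(2·23) ≡ 24/46. 46⁻¹ ≡ 46 (mod 47), so λ ≡ 24·46 ≡ 23.
  x = λ² - 4 - 4 = 529 - 8 ≡ 4; y = λ·(4 - 4) - 23 ≡ 24. → (4, 24)
double: tangent at (4, 24): λ = (3·4² + 23)/(2·24) ≡ 24/1. 1⁻¹ ≡ 1 (mod 47), so λ ≡ 24·1 ≡ 24.
  x = λ² - 4 - 4 = 576 - 8 ≡ 4; y = λ·(4 - 4) - 24 ≡ 23. → (4, 23)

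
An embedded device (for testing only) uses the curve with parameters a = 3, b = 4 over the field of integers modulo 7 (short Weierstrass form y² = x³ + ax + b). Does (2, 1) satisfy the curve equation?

no

y² = 1² ≡ 1; x³ + 3x + 4 = 18 ≡ 4 (mod 7). 1 ≠ 4.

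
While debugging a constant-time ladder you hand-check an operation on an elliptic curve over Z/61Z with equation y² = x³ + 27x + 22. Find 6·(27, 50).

(26, 0)

Write P = (27, 50).
Double-and-add on 6 = (110)₂. Start with P = (27, 50) for the leading 1-bit.
double: tangent at (27, 50): λ = (3·27² + 27)/(2·50) ≡ 18/39. 39⁻¹ ≡ 36 (mod 61), so λ ≡ 18·36 ≡ 38.
  x = λ² - 27 - 27 = 1444 - 54 ≡ 48; y = λ·(27 - 48) - 50 ≡ 6. → (48, 6)
add P: (48, 6) + (27, 50). λ = (50 - 6)/(27 - 48) ≡ 44/40 mod 61. 40⁻¹ ≡ 29 (mod 61) since 40·29 = 1160 ≡ 1, so λ ≡ 56.
  x = λ² - 48 - 27 = 3136 - 75 ≡ 11; y = λ·(48 - 11) - 6 ≡ 53. → (11, 53)
double: tangent at (11, 53): λ = (3·11² + 27)/(2·53) ≡ 24/45. 45⁻¹ ≡ 19 (mod 61), so λ ≡ 24·19 ≡ 29.
  x = λ² - 11 - 11 = 841 - 22 ≡ 26; y = λ·(11 - 26) - 53 ≡ 0. → (26, 0)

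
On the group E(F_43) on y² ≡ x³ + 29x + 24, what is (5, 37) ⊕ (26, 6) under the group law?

(29, 23)

(5, 37) + (26, 6). λ = (6 - 37)/(26 - 5) ≡ 12/21 mod 43. 21⁻¹ ≡ 41 (mod 43), so λ ≡ 19.
  x = λ² - 5 - 26 = 361 - 31 ≡ 29; y = λ·(5 - 29) - 37 ≡ 23. → (29, 23)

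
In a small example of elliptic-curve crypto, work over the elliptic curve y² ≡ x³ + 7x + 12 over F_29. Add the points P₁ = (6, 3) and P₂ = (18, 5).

(1, 22)

(6, 3) + (18, 5). λ = (5 - 3)/(18 - 6) ≡ 2/12 mod 29. 12⁻¹ ≡ 17 (mod 29), so λ ≡ 5.
  x = λ² - 6 - 18 = 25 - 24 ≡ 1; y = λ·(6 - 1) - 3 ≡ 22. → (1, 22)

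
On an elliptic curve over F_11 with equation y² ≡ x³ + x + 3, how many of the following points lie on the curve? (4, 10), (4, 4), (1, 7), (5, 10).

(4, 10): 10² ≡ 1, rhs ≡ 5 → off.
(4, 4): 4² ≡ 5, rhs ≡ 5 → on.
(1, 7): 7² ≡ 5, rhs ≡ 5 → on.
(5, 10): 10² ≡ 1, rhs ≡ 1 → on.

3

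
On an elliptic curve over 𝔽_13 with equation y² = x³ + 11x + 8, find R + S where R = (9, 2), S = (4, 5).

(4, 8)

(9, 2) + (4, 5). λ = (5 - 2)/(4 - 9) ≡ 3/8 mod 13. 8⁻¹ ≡ 5 (mod 13), so λ ≡ 2.
  x = λ² - 9 - 4 = 4 - 13 ≡ 4; y = λ·(9 - 4) - 2 ≡ 8. → (4, 8)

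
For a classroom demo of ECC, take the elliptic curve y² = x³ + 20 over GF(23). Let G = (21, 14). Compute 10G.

(7, 8)

Double-and-add on 10 = (1010)₂. Start with G = (21, 14) for the leading 1-bit.
double: tangent at (21, 14): λ = (3·21² + 0)/(2·14) ≡ 12/5. 5⁻¹ ≡ 14 (mod 23), so λ ≡ 12·14 ≡ 7.
  x = λ² - 21 - 21 = 49 - 42 ≡ 7; y = λ·(21 - 7) - 14 ≡ 15. → (7, 15)
double: tangent at (7, 15): λ = (3·7² + 0)/(2·15) ≡ 9/7. 7⁻¹ ≡ 10 (mod 23) since 7·10 = 70 ≡ 1, so λ ≡ 9·10 ≡ 21.
  x = λ² - 7 - 7 = 441 - 14 ≡ 13; y = λ·(7 - 13) - 15 ≡ 20. → (13, 20)
add G: (13, 20) + (21, 14). λ = (14 - 20)/(21 - 13) ≡ 17/8 mod 23. 8⁻¹ ≡ 3 (mod 23) since 8·3 = 24 ≡ 1, so λ ≡ 5.
  x = λ² - 13 - 21 = 25 - 34 ≡ 14; y = λ·(13 - 14) - 20 ≡ 21. → (14, 21)
double: tangent at (14, 21): λ = (3·14² + 0)/(2·21) ≡ 13/19. 19⁻¹ ≡ 17 (mod 23), so λ ≡ 13·17 ≡ 14.
  x = λ² - 14 - 14 = 196 - 28 ≡ 7; y = λ·(14 - 7) - 21 ≡ 8. → (7, 8)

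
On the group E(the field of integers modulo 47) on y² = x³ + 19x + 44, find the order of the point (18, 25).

3

2P: tangent at (18, 25): λ = (3·18² + 19)/(2·25) ≡ 4/3. 3⁻¹ ≡ 16 (mod 47), so λ ≡ 4·16 ≡ 17.
  x = λ² - 18 - 18 = 289 - 36 ≡ 18; y = λ·(18 - 18) - 25 ≡ 22. → (18, 22)
3P: (18, 22) + (18, 25): same x and y₁ ≡ -y₂, so the sum is O.
3P = O, so the order is 3.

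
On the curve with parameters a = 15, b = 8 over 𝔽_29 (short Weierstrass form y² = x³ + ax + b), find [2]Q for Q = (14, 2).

(25, 0)

tangent at (14, 2): λ = (3·14² + 15)/(2·2) ≡ 23/4. 4⁻¹ ≡ 22 (mod 29), so λ ≡ 23·22 ≡ 13.
  x = λ² - 14 - 14 = 169 - 28 ≡ 25; y = λ·(14 - 25) - 2 ≡ 0. → (25, 0)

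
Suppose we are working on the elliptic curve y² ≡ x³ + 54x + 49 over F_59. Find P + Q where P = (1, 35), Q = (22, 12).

(1, 35) + (22, 12). λ = (12 - 35)/(22 - 1) ≡ 36/21 mod 59. 21⁻¹ ≡ 45 (mod 59) since 21·45 = 945 ≡ 1, so λ ≡ 27.
  x = λ² - 1 - 22 = 729 - 23 ≡ 57; y = λ·(1 - 57) - 35 ≡ 46. → (57, 46)

(57, 46)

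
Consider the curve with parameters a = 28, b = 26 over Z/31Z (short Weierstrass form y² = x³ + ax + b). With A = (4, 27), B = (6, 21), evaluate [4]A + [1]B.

(10, 29)

First 4A:
Double-and-add on 4 = (100)₂. Start with A = (4, 27) for the leading 1-bit.
double: tangent at (4, 27): λ = (3·4² + 28)/(2·27) ≡ 14/23. 23⁻¹ ≡ 27 (mod 31), so λ ≡ 14·27 ≡ 6.
  x = λ² - 4 - 4 = 36 - 8 ≡ 28; y = λ·(4 - 28) - 27 ≡ 15. → (28, 15)
double: tangent at (28, 15): λ = (3·28² + 28)/(2·15) ≡ 24/30. 30⁻¹ ≡ 30 (mod 31), so λ ≡ 24·30 ≡ 7.
  x = λ² - 28 - 28 = 49 - 56 ≡ 24; y = λ·(28 - 24) - 15 ≡ 13. → (24, 13)
4A = (24, 13).
Finally 4A + B:
(24, 13) + (6, 21). λ = (21 - 13)/(6 - 24) ≡ 8/13 mod 31. 13⁻¹ ≡ 12 (mod 31), so λ ≡ 3.
  x = λ² - 24 - 6 = 9 - 30 ≡ 10; y = λ·(24 - 10) - 13 ≡ 29. → (10, 29)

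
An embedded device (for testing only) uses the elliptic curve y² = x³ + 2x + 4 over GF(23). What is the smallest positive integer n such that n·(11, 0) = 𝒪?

2P: (11, 0) + (11, 0): same x and y₁ ≡ -y₂, so the sum is 𝒪.
2P = 𝒪, so the order is 2.

2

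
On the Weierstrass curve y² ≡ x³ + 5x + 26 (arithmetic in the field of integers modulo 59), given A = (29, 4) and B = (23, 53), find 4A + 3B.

(34, 41)

First 4A:
Repeated addition: build up to 4A.
2A: tangent at (29, 4): λ = (3·29² + 5)/(2·4) ≡ 50/8. 8⁻¹ ≡ 37 (mod 59), so λ ≡ 50·37 ≡ 21.
  x = λ² - 29 - 29 = 441 - 58 ≡ 29; y = λ·(29 - 29) - 4 ≡ 55. → (29, 55)
3A: (29, 55) + (29, 4): same x and y₁ ≡ -y₂, so the sum is O.
4A: O + (29, 4) = (29, 4) (identity).
4A = (29, 4).
Next 3B:
Repeated addition: build up to 3B.
2B: tangent at (23, 53): λ = (3·23² + 5)/(2·53) ≡ 58/47. 47⁻¹ ≡ 54 (mod 59) since 47·54 = 2538 ≡ 1, so λ ≡ 58·54 ≡ 5.
  x = λ² - 23 - 23 = 25 - 46 ≡ 38; y = λ·(23 - 38) - 53 ≡ 49. → (38, 49)
3B: (38, 49) + (23, 53). λ = (53 - 49)/(23 - 38) ≡ 4/44 mod 59. 44⁻¹ ≡ 55 (mod 59), so λ ≡ 43.
  x = λ² - 38 - 23 = 1849 - 61 ≡ 18; y = λ·(38 - 18) - 49 ≡ 44. → (18, 44)
3B = (18, 44).
Finally 4A + 3B:
(29, 4) + (18, 44). λ = (44 - 4)/(18 - 29) ≡ 40/48 mod 59. 48⁻¹ ≡ 16 (mod 59), so λ ≡ 50.
  x = λ² - 29 - 18 = 2500 - 47 ≡ 34; y = λ·(29 - 34) - 4 ≡ 41. → (34, 41)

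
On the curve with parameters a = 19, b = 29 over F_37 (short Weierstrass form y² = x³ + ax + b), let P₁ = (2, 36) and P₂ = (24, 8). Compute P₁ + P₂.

(2, 36) + (24, 8). λ = (8 - 36)/(24 - 2) ≡ 9/22 mod 37. 22⁻¹ ≡ 32 (mod 37) since 22·32 = 704 ≡ 1, so λ ≡ 29.
  x = λ² - 2 - 24 = 841 - 26 ≡ 1; y = λ·(2 - 1) - 36 ≡ 30. → (1, 30)

(1, 30)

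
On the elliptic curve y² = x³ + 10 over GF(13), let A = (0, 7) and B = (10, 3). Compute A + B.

(12, 3)

(0, 7) + (10, 3). λ = (3 - 7)/(10 - 0) ≡ 9/10 mod 13. 10⁻¹ ≡ 4 (mod 13), so λ ≡ 10.
  x = λ² - 0 - 10 = 100 - 10 ≡ 12; y = λ·(0 - 12) - 7 ≡ 3. → (12, 3)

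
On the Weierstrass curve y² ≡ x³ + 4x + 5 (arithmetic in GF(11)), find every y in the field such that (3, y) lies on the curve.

0

x³ + 4x + 5 = 44 ≡ 0 (mod 11).
Only y = 0 satisfies y² ≡ 0.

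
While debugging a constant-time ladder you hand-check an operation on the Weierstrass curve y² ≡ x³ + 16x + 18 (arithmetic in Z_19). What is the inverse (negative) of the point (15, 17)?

(15, 2)

-(15, 17) = (15, -17 mod 19) = (15, 2).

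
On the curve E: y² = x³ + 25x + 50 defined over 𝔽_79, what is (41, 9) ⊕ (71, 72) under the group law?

(67, 47)

(41, 9) + (71, 72). λ = (72 - 9)/(71 - 41) ≡ 63/30 mod 79. 30⁻¹ ≡ 29 (mod 79) since 30·29 = 870 ≡ 1, so λ ≡ 10.
  x = λ² - 41 - 71 = 100 - 112 ≡ 67; y = λ·(41 - 67) - 9 ≡ 47. → (67, 47)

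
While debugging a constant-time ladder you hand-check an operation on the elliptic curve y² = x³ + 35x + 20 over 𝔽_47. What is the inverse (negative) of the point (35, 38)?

-(35, 38) = (35, -38 mod 47) = (35, 9).

(35, 9)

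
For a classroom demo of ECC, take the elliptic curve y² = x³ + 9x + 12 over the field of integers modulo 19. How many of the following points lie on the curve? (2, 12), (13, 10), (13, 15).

0

(2, 12): 12² ≡ 11, rhs ≡ 0 → off.
(13, 10): 10² ≡ 5, rhs ≡ 8 → off.
(13, 15): 15² ≡ 16, rhs ≡ 8 → off.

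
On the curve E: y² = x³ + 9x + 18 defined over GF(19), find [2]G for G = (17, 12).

tangent at (17, 12): λ = (3·17² + 9)/(2·12) ≡ 2/5. 5⁻¹ ≡ 4 (mod 19) since 5·4 = 20 ≡ 1, so λ ≡ 2·4 ≡ 8.
  x = λ² - 17 - 17 = 64 - 34 ≡ 11; y = λ·(17 - 11) - 12 ≡ 17. → (11, 17)

(11, 17)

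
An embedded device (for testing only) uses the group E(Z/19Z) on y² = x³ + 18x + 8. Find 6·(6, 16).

Write P = (6, 16).
Double-and-add on 6 = (110)₂. Start with P = (6, 16) for the leading 1-bit.
double: tangent at (6, 16): λ = (3·6² + 18)/(2·16) ≡ 12/13. 13⁻¹ ≡ 3 (mod 19) since 13·3 = 39 ≡ 1, so λ ≡ 12·3 ≡ 17.
  x = λ² - 6 - 6 = 289 - 12 ≡ 11; y = λ·(6 - 11) - 16 ≡ 13. → (11, 13)
add P: (11, 13) + (6, 16). λ = (16 - 13)/(6 - 11) ≡ 3/14 mod 19. 14⁻¹ ≡ 15 (mod 19), so λ ≡ 7.
  x = λ² - 11 - 6 = 49 - 17 ≡ 13; y = λ·(11 - 13) - 13 ≡ 11. → (13, 11)
double: tangent at (13, 11): λ = (3·13² + 18)/(2·11) ≡ 12/3. 3⁻¹ ≡ 13 (mod 19), so λ ≡ 12·13 ≡ 4.
  x = λ² - 13 - 13 = 16 - 26 ≡ 9; y = λ·(13 - 9) - 11 ≡ 5. → (9, 5)

(9, 5)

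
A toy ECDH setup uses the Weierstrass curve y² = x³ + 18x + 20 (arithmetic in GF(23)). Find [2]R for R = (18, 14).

tangent at (18, 14): λ = (3·18² + 18)/(2·14) ≡ 1/5. 5⁻¹ ≡ 14 (mod 23), so λ ≡ 1·14 ≡ 14.
  x = λ² - 18 - 18 = 196 - 36 ≡ 22; y = λ·(18 - 22) - 14 ≡ 22. → (22, 22)

(22, 22)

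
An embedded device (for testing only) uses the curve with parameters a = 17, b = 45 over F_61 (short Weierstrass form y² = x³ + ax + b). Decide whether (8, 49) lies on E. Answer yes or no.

yes

y² = 49² ≡ 22; x³ + 17x + 45 = 693 ≡ 22 (mod 61). 22 = 22.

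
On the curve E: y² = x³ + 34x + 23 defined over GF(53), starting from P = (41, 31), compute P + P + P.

(22, 36)

Repeated addition: build up to 3P.
2P: tangent at (41, 31): λ = (3·41² + 34)/(2·31) ≡ 42/9. 9⁻¹ ≡ 6 (mod 53), so λ ≡ 42·6 ≡ 40.
  x = λ² - 41 - 41 = 1600 - 82 ≡ 34; y = λ·(41 - 34) - 31 ≡ 37. → (34, 37)
3P: (34, 37) + (41, 31). λ = (31 - 37)/(41 - 34) ≡ 47/7 mod 53. 7⁻¹ ≡ 38 (mod 53), so λ ≡ 37.
  x = λ² - 34 - 41 = 1369 - 75 ≡ 22; y = λ·(34 - 22) - 37 ≡ 36. → (22, 36)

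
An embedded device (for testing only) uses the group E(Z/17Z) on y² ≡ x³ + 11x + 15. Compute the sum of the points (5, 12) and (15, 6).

(13, 3)

(5, 12) + (15, 6). λ = (6 - 12)/(15 - 5) ≡ 11/10 mod 17. 10⁻¹ ≡ 12 (mod 17), so λ ≡ 13.
  x = λ² - 5 - 15 = 169 - 20 ≡ 13; y = λ·(5 - 13) - 12 ≡ 3. → (13, 3)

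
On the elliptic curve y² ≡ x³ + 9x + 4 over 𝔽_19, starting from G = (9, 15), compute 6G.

(14, 10)

Double-and-add on 6 = (110)₂. Start with G = (9, 15) for the leading 1-bit.
double: tangent at (9, 15): λ = (3·9² + 9)/(2·15) ≡ 5/11. 11⁻¹ ≡ 7 (mod 19) since 11·7 = 77 ≡ 1, so λ ≡ 5·7 ≡ 16.
  x = λ² - 9 - 9 = 256 - 18 ≡ 10; y = λ·(9 - 10) - 15 ≡ 7. → (10, 7)
add G: (10, 7) + (9, 15). λ = (15 - 7)/(9 - 10) ≡ 8/18 mod 19. 18⁻¹ ≡ 18 (mod 19) since 18·18 = 324 ≡ 1, so λ ≡ 11.
  x = λ² - 10 - 9 = 121 - 19 ≡ 7; y = λ·(10 - 7) - 7 ≡ 7. → (7, 7)
double: tangent at (7, 7): λ = (3·7² + 9)/(2·7) ≡ 4/14. 14⁻¹ ≡ 15 (mod 19) since 14·15 = 210 ≡ 1, so λ ≡ 4·15 ≡ 3.
  x = λ² - 7 - 7 = 9 - 14 ≡ 14; y = λ·(7 - 14) - 7 ≡ 10. → (14, 10)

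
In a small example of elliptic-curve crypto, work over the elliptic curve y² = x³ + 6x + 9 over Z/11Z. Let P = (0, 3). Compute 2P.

(1, 7)

tangent at (0, 3): λ = (3·0² + 6)/(2·3) ≡ 6/6. 6⁻¹ ≡ 2 (mod 11) since 6·2 = 12 ≡ 1, so λ ≡ 6·2 ≡ 1.
  x = λ² - 0 - 0 = 1 - 0 ≡ 1; y = λ·(0 - 1) - 3 ≡ 7. → (1, 7)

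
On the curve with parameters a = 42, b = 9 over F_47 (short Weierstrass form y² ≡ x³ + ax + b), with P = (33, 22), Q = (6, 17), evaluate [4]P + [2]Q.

First 4P:
Double-and-add on 4 = (100)₂. Start with P = (33, 22) for the leading 1-bit.
double: tangent at (33, 22): λ = (3·33² + 42)/(2·22) ≡ 19/44. 44⁻¹ ≡ 31 (mod 47) since 44·31 = 1364 ≡ 1, so λ ≡ 19·31 ≡ 25.
  x = λ² - 33 - 33 = 625 - 66 ≡ 42; y = λ·(33 - 42) - 22 ≡ 35. → (42, 35)
double: tangent at (42, 35): λ = (3·42² + 42)/(2·35) ≡ 23/23. 23⁻¹ ≡ 45 (mod 47) since 23·45 = 1035 ≡ 1, so λ ≡ 23·45 ≡ 1.
  x = λ² - 42 - 42 = 1 - 84 ≡ 11; y = λ·(42 - 11) - 35 ≡ 43. → (11, 43)
4P = (11, 43).
Next 2Q:
Repeated addition: build up to 2Q.
2Q: tangent at (6, 17): λ = (3·6² + 42)/(2·17) ≡ 9/34. 34⁻¹ ≡ 18 (mod 47) since 34·18 = 612 ≡ 1, so λ ≡ 9·18 ≡ 21.
  x = λ² - 6 - 6 = 441 - 12 ≡ 6; y = λ·(6 - 6) - 17 ≡ 30. → (6, 30)
2Q = (6, 30).
Finally 4P + 2Q:
(11, 43) + (6, 30). λ = (30 - 43)/(6 - 11) ≡ 34/42 mod 47. 42⁻¹ ≡ 28 (mod 47), so λ ≡ 12.
  x = λ² - 11 - 6 = 144 - 17 ≡ 33; y = λ·(11 - 33) - 43 ≡ 22. → (33, 22)

(33, 22)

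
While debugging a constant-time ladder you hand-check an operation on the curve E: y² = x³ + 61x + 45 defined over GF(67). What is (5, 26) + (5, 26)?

(46, 42)

tangent at (5, 26): λ = (3·5² + 61)/(2·26) ≡ 2/52. 52⁻¹ ≡ 58 (mod 67), so λ ≡ 2·58 ≡ 49.
  x = λ² - 5 - 5 = 2401 - 10 ≡ 46; y = λ·(5 - 46) - 26 ≡ 42. → (46, 42)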